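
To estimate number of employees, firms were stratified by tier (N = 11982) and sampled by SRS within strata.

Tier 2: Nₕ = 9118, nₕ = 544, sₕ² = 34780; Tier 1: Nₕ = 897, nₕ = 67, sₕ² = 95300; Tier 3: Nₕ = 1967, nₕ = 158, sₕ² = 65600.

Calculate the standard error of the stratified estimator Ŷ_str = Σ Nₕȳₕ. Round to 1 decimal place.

86801.8

Var(Ŷ_str) = Σₕ Nₕ²(1 − fₕ)sₕ²/nₕ.
Tier 2: 9118²·(1 − 544/9118)·34780/544 = 4.9982013 × 10^9.
Tier 1: 897²·(1 − 67/897)·95300/67 = 1.0589821 × 10^9.
Tier 3: 1967²·(1 − 158/1967)·65600/158 = 1.4773714 × 10^9.
Sum = 7.5345548 × 10^9.
SE = √(7.5345548 × 10^9) = 86801.8.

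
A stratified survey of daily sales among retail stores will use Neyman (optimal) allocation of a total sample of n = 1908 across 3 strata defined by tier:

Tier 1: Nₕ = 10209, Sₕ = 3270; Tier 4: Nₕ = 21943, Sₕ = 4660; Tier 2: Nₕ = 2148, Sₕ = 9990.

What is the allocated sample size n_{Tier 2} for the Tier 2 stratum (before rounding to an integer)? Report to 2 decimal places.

260.62

Neyman allocation: nₕ = n·NₕSₕ / Σⱼ NⱼSⱼ.
Σ NⱼSⱼ = 10209·3270 + 21943·4660 + 2148·9990 = 1.5709633 × 10^8.
n_{Tier 2} = 1908·2148·9990 / (1.5709633 × 10^8) = 260.62.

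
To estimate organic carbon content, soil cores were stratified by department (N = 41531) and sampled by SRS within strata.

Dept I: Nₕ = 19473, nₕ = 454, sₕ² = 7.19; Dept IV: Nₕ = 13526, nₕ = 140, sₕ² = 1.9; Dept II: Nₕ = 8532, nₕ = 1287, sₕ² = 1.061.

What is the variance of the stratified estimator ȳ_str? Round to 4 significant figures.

0.004855

Var(ȳ_str) = Σₕ Wₕ²(1 − fₕ)sₕ²/nₕ with Wₕ = Nₕ/N, N = 41531.
Dept I: Wₕ = 0.46887867; term = 0.46887867²·(1 − 0.02331433)·7.19/454 = 0.0034005472.
Dept IV: Wₕ = 0.32568443; term = 0.32568443²·(1 − 0.01035044)·1.9/140 = 0.0014246264.
Dept II: Wₕ = 0.20543690; term = 0.20543690²·(1 − 0.15084388)·1.061/1287 = 2.9544816 × 10^-5.
Sum = 0.0048547184.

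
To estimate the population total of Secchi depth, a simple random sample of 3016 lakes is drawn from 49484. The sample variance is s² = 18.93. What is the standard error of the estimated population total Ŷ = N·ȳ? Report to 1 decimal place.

Var(Ŷ) = N²·Var(ȳ) = N²·(1 − n/N)·s²/n.
f = 3016/49484 = 0.06094899; Var(ȳ) = 0.93905101·18.93/3016 = 0.0058939773.
Var(Ŷ) = 49484² · 0.0058939773 = 1.4432383 × 10^7.
SE(Ŷ) = √(1.4432383 × 10^7) = 3799.0.

3799.0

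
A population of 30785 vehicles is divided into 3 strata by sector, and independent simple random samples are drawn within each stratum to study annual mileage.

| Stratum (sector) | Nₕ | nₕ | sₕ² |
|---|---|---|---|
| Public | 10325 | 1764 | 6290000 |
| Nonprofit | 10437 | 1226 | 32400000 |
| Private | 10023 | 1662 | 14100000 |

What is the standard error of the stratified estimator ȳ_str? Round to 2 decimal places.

Var(ȳ_str) = Σₕ Wₕ²(1 − fₕ)sₕ²/nₕ with Wₕ = Nₕ/N, N = 30785.
Public: Wₕ = 0.33539061; term = 0.33539061²·(1 − 0.17084746)·6290000/1764 = 332.57401.
Nonprofit: Wₕ = 0.33902875; term = 0.33902875²·(1 − 0.11746670)·32400000/1226 = 2680.7647.
Private: Wₕ = 0.32558064; term = 0.32558064²·(1 − 0.16581862)·14100000/1662 = 750.18043.
Sum = 3763.5191.
SE = √(3763.5191) = 61.35.

61.35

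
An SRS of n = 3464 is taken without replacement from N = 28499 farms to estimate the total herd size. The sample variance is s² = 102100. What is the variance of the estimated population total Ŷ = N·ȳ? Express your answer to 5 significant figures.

2.1029 × 10^10

Var(Ŷ) = N²·Var(ȳ) = N²·(1 − n/N)·s²/n.
f = 3464/28499 = 0.12154812; Var(ȳ) = 0.87845188·102100/3464 = 25.892014.
Var(Ŷ) = 28499² · 25.892014 = 2.1029313 × 10^10.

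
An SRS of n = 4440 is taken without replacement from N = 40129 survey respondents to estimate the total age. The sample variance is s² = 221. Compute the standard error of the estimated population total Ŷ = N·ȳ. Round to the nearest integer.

8443

Var(Ŷ) = N²·Var(ȳ) = N²·(1 − n/N)·s²/n.
f = 4440/40129 = 0.11064318; Var(ȳ) = 0.88935682·221/4440 = 0.044267536.
Var(Ŷ) = 40129² · 0.044267536 = 7.1285635 × 10^7.
SE(Ŷ) = √(7.1285635 × 10^7) = 8443.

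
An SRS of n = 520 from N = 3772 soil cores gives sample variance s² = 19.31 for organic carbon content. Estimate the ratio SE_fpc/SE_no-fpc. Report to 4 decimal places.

0.9285

f = n/N = 520/3772 = 0.13785790.
SE_no-fpc = √(s²/n) = 0.19270344; SE_fpc = √((1−f)s²/n) = 0.17892824.
Ratio = √(1−f) = 0.92851607.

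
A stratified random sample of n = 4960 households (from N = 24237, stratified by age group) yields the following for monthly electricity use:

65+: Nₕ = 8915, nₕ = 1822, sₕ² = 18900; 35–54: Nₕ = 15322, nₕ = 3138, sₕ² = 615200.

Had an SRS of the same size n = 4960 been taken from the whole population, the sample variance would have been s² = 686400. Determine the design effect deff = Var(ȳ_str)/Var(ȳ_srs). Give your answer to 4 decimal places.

0.5762

Var(ȳ_str) = Σ Wₕ²(1−fₕ)sₕ²/nₕ with Wₕ = Nₕ/24237:
  65+: (8915/24237)²·(1−1822/8915)·18900/1822 = 1.1166241
  35–54: (15322/24237)²·(1−3138/15322)·615200/3138 = 62.303294
  → Var(ȳ_str) = 63.419918.
Var(ȳ_srs) = (1 − 4960/24237)·686400/4960 = 110.06676.
deff = 63.419918 / 110.06676 = 0.5762.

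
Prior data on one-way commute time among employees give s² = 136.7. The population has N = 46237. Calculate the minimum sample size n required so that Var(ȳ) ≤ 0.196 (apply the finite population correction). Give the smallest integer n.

688

Without fpc, n₀ = s²/D = 136.7/0.196 = 697.4490.
With fpc, (1 − n/N)·s²/n ≤ D requires n ≥ n₀/(1 + n₀/N) = 697.4490/(1 + 697.4490/46237) = 687.0849.
Rounding up, n = 688.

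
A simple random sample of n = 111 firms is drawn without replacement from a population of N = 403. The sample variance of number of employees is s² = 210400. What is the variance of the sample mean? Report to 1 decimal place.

1373.4

Under SRS without replacement, Var(ȳ) = (1 − f)·s²/n with f = n/N = 111/403 = 0.27543424.
Var(ȳ) = (1 − 0.27543424)·210400/111 = 0.72456576·1895.4955 = 1373.4111.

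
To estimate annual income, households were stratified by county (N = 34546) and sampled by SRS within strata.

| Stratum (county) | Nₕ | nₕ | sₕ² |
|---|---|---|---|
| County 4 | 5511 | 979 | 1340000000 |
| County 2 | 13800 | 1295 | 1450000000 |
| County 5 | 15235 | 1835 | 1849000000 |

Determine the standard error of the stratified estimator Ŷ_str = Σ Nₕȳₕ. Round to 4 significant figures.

2.081 × 10^7

Var(Ŷ_str) = Σₕ Nₕ²(1 − fₕ)sₕ²/nₕ.
County 4: 5511²·(1 − 979/5511)·1340000000/979 = 3.4185538 × 10^13.
County 2: 13800²·(1 − 1295/13800)·1450000000/1295 = 1.9322398 × 10^14.
County 5: 15235²·(1 − 1835/15235)·1849000000/1835 = 2.0570654 × 10^14.
Sum = 4.3311606 × 10^14.
SE = √(4.3311606 × 10^14) = 2.081 × 10^7.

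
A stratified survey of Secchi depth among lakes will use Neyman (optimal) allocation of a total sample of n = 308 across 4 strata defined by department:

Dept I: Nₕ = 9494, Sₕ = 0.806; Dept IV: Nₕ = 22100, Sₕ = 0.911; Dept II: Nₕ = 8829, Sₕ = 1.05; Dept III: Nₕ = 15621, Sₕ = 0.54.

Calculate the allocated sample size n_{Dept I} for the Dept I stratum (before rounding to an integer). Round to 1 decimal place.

51.8

Neyman allocation: nₕ = n·NₕSₕ / Σⱼ NⱼSⱼ.
Σ NⱼSⱼ = 9494·0.806 + 22100·0.911 + 8829·1.05 + 15621·0.54 = 45491.054.
n_{Dept I} = 308·9494·0.806 / 45491.054 = 51.8.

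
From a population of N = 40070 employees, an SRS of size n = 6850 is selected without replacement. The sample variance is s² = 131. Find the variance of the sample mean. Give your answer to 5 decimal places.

Under SRS without replacement, Var(ȳ) = (1 − f)·s²/n with f = n/N = 6850/40070 = 0.17095084.
Var(ȳ) = (1 − 0.17095084)·131/6850 = 0.82904916·0.019124088 = 0.015854809.

0.01585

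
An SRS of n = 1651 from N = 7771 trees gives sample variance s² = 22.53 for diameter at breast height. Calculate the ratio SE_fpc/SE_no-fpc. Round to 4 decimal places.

f = n/N = 1651/7771 = 0.21245657.
SE_no-fpc = √(s²/n) = 0.11681727; SE_fpc = √((1−f)s²/n) = 0.1036679.
Ratio = √(1−f) = 0.88743644.

0.8874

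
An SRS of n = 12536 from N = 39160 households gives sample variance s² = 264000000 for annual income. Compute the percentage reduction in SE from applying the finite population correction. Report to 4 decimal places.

f = n/N = 12536/39160 = 0.32012257.
SE_no-fpc = √(s²/n) = 145.1184; SE_fpc = √((1−f)s²/n) = 119.65691.
Ratio = √(1−f) = 0.82454680. Reduction = 100·(1 − 0.82454680) = 17.5453%.

17.5453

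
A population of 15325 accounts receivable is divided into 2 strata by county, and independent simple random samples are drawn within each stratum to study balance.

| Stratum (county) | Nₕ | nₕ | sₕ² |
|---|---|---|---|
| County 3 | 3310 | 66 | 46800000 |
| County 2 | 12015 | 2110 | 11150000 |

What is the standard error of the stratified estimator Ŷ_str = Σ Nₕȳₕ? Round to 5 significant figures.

2.8710 × 10^6

Var(Ŷ_str) = Σₕ Nₕ²(1 − fₕ)sₕ²/nₕ.
County 3: 3310²·(1 − 66/3310)·46800000/66 = 7.6139629 × 10^12.
County 2: 12015²·(1 − 2110/12015)·11150000/2110 = 6.2888418 × 10^11.
Sum = 8.2428471 × 10^12.
SE = √(8.2428471 × 10^12) = 2.8710 × 10^6.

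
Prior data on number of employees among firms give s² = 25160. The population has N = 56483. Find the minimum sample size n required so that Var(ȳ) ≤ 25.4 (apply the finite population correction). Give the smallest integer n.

Without fpc, n₀ = s²/D = 25160/25.4 = 990.5512.
With fpc, (1 − n/N)·s²/n ≤ D requires n ≥ n₀/(1 + n₀/N) = 990.5512/(1 + 990.5512/56483) = 973.4791.
Rounding up, n = 974.

974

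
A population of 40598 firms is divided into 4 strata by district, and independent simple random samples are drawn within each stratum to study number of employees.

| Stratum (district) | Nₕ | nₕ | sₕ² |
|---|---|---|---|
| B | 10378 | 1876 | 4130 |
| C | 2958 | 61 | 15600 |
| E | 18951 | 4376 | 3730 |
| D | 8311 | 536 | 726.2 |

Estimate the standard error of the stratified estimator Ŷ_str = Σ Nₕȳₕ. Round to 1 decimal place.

52045.5

Var(Ŷ_str) = Σₕ Nₕ²(1 − fₕ)sₕ²/nₕ.
B: 10378²·(1 − 1876/10378)·4130/1876 = 1.9424596 × 10^8.
C: 2958²·(1 − 61/2958)·15600/61 = 2.1914998 × 10^9.
E: 18951²·(1 − 4376/18951)·3730/4376 = 2.3543564 × 10^8.
D: 8311²·(1 − 536/8311)·726.2/536 = 8.7547779 × 10^7.
Sum = 2.7087292 × 10^9.
SE = √(2.7087292 × 10^9) = 52045.5.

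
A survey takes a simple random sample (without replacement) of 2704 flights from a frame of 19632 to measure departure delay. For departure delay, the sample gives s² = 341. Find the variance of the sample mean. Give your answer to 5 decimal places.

Under SRS without replacement, Var(ȳ) = (1 − f)·s²/n with f = n/N = 2704/19632 = 0.13773431.
Var(ȳ) = (1 − 0.13773431)·341/2704 = 0.86226569·0.12610947 = 0.10873987.

0.10874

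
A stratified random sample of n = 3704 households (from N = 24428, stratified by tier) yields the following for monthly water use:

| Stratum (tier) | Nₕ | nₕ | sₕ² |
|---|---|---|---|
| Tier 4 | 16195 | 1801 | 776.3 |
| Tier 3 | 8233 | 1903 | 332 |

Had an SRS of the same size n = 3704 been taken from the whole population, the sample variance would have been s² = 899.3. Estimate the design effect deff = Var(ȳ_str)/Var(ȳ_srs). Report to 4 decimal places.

0.8915

Var(ȳ_str) = Σ Wₕ²(1−fₕ)sₕ²/nₕ with Wₕ = Nₕ/24428:
  Tier 4: (16195/24428)²·(1−1801/16195)·776.3/1801 = 0.16838465
  Tier 3: (8233/24428)²·(1−1903/8233)·332/1903 = 0.015236503
  → Var(ȳ_str) = 0.18362115.
Var(ȳ_srs) = (1 − 3704/24428)·899.3/3704 = 0.20597727.
deff = 0.18362115 / 0.20597727 = 0.8915.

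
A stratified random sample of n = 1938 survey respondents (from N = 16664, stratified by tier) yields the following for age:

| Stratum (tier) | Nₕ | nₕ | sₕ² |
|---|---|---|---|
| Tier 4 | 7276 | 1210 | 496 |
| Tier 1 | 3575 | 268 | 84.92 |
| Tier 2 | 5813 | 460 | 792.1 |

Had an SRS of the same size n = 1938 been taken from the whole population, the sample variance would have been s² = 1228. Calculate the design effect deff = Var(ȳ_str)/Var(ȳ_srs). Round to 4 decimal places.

Var(ȳ_str) = Σ Wₕ²(1−fₕ)sₕ²/nₕ with Wₕ = Nₕ/16664:
  Tier 4: (7276/16664)²·(1−1210/7276)·496/1210 = 0.065152771
  Tier 1: (3575/16664)²·(1−268/3575)·84.92/268 = 0.013490465
  Tier 2: (5813/16664)²·(1−460/5813)·792.1/460 = 0.19295731
  → Var(ȳ_str) = 0.27160055.
Var(ȳ_srs) = (1 − 1938/16664)·1228/1938 = 0.55995114.
deff = 0.27160055 / 0.55995114 = 0.4850.

0.4850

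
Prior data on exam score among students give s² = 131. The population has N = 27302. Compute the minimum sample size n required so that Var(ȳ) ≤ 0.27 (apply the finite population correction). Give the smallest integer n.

477

Without fpc, n₀ = s²/D = 131/0.27 = 485.1852.
With fpc, (1 − n/N)·s²/n ≤ D requires n ≥ n₀/(1 + n₀/N) = 485.1852/(1 + 485.1852/27302) = 476.7135.
Rounding up, n = 477.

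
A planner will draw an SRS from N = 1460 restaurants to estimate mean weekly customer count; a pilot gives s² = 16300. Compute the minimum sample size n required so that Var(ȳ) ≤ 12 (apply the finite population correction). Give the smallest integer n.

704

Without fpc, n₀ = s²/D = 16300/12 = 1358.3333.
With fpc, (1 − n/N)·s²/n ≤ D requires n ≥ n₀/(1 + n₀/N) = 1358.3333/(1 + 1358.3333/1460) = 703.6665.
Rounding up, n = 704.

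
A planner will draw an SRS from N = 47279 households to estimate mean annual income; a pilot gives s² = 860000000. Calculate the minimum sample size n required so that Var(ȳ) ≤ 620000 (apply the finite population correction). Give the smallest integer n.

1348

Without fpc, n₀ = s²/D = 860000000/620000 = 1387.0968.
With fpc, (1 − n/N)·s²/n ≤ D requires n ≥ n₀/(1 + n₀/N) = 1387.0968/(1 + 1387.0968/47279) = 1347.5613.
Rounding up, n = 1348.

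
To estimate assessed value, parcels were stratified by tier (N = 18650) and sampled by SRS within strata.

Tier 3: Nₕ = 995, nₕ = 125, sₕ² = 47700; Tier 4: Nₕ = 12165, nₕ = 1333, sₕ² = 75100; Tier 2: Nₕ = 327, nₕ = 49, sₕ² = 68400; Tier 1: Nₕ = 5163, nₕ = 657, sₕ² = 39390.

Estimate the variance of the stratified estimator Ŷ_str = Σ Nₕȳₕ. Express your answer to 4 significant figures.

9.276 × 10^9

Var(Ŷ_str) = Σₕ Nₕ²(1 − fₕ)sₕ²/nₕ.
Tier 3: 995²·(1 − 125/995)·47700/125 = 3.3033204 × 10^8.
Tier 4: 12165²·(1 − 1333/12165)·75100/1333 = 7.4238733 × 10^9.
Tier 2: 327²·(1 − 49/327)·68400/49 = 1.2689736 × 10^8.
Tier 1: 5163²·(1 − 657/5163)·39390/657 = 1.3948064 × 10^9.
Sum = 9.2759091 × 10^9.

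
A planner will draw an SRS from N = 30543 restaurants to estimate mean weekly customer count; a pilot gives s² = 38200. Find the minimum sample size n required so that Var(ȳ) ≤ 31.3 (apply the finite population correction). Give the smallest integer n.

1174

Without fpc, n₀ = s²/D = 38200/31.3 = 1220.4473.
With fpc, (1 − n/N)·s²/n ≤ D requires n ≥ n₀/(1 + n₀/N) = 1220.4473/(1 + 1220.4473/30543) = 1173.5540.
Rounding up, n = 1174.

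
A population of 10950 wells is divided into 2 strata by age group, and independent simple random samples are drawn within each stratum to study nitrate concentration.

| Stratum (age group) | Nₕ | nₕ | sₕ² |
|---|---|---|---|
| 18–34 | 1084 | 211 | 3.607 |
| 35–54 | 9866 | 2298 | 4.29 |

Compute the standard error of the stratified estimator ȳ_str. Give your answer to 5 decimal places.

0.03602

Var(ȳ_str) = Σₕ Wₕ²(1 − fₕ)sₕ²/nₕ with Wₕ = Nₕ/N, N = 10950.
18–34: Wₕ = 0.09899543; term = 0.09899543²·(1 − 0.19464945)·3.607/211 = 1.3492082 × 10^-4.
35–54: Wₕ = 0.90100457; term = 0.90100457²·(1 − 0.23292114)·4.29/2298 = 0.0011625222.
Sum = 0.001297443.
SE = √(0.001297443) = 0.03602.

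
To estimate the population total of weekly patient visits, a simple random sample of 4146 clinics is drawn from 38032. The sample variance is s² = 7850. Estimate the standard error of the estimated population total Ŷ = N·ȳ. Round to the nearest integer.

49397

Var(Ŷ) = N²·Var(ȳ) = N²·(1 − n/N)·s²/n.
f = 4146/38032 = 0.10901346; Var(ȳ) = 0.89098654·7850/4146 = 1.6869861.
Var(Ŷ) = 38032² · 1.6869861 = 2.4401124 × 10^9.
SE(Ŷ) = √(2.4401124 × 10^9) = 49397.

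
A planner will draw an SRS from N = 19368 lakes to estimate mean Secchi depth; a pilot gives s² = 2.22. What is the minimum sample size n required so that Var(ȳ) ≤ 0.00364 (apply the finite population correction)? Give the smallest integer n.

Without fpc, n₀ = s²/D = 2.22/0.00364 = 609.8901.
With fpc, (1 − n/N)·s²/n ≤ D requires n ≥ n₀/(1 + n₀/N) = 609.8901/(1 + 609.8901/19368) = 591.2712.
Rounding up, n = 592.

592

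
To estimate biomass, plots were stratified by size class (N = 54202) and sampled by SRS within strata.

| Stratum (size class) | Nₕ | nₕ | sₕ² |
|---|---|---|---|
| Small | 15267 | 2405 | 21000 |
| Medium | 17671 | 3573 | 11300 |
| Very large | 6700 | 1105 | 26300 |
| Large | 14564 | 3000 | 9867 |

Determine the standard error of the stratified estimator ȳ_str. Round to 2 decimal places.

Var(ȳ_str) = Σₕ Wₕ²(1 − fₕ)sₕ²/nₕ with Wₕ = Nₕ/N, N = 54202.
Small: Wₕ = 0.28166857; term = 0.28166857²·(1 − 0.15752931)·21000/2405 = 0.58362757.
Medium: Wₕ = 0.32602118; term = 0.32602118²·(1 − 0.20219569)·11300/3573 = 0.26818435.
Very large: Wₕ = 0.12361167; term = 0.12361167²·(1 − 0.16492537)·26300/1105 = 0.30369507.
Large: Wₕ = 0.26869857; term = 0.26869857²·(1 − 0.20598737)·9867/3000 = 0.18854803.
Sum = 1.344055.
SE = √(1.344055) = 1.16.

1.16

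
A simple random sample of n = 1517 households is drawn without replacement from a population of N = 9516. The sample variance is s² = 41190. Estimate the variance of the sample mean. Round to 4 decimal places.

Under SRS without replacement, Var(ȳ) = (1 − f)·s²/n with f = n/N = 1517/9516 = 0.15941572.
Var(ȳ) = (1 − 0.15941572)·41190/1517 = 0.84058428·27.152274 = 22.823775.

22.8238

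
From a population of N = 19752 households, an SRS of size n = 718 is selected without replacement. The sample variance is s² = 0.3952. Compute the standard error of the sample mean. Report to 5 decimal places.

0.02303

Under SRS without replacement, Var(ȳ) = (1 − f)·s²/n with f = n/N = 718/19752 = 0.03635075.
Var(ȳ) = (1 − 0.03635075)·0.3952/718 = 0.96364925·5.5041783 × 10^-4 = 5.3040973 × 10^-4.
SE(ȳ) = √(5.3040973 × 10^-4) = 0.02303.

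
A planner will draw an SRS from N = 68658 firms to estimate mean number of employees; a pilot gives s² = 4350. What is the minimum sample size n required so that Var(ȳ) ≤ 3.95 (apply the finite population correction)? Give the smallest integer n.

1084

Without fpc, n₀ = s²/D = 4350/3.95 = 1101.2658.
With fpc, (1 − n/N)·s²/n ≤ D requires n ≥ n₀/(1 + n₀/N) = 1101.2658/(1 + 1101.2658/68658) = 1083.8805.
Rounding up, n = 1084.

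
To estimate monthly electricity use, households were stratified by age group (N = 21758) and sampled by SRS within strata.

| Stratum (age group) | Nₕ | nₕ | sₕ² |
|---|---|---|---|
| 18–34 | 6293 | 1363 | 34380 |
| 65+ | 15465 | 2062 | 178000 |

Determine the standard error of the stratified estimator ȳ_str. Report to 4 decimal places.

6.2808

Var(ȳ_str) = Σₕ Wₕ²(1 − fₕ)sₕ²/nₕ with Wₕ = Nₕ/N, N = 21758.
18–34: Wₕ = 0.28922695; term = 0.28922695²·(1 − 0.21658986)·34380/1363 = 1.6530147.
65+: Wₕ = 0.71077305; term = 0.71077305²·(1 − 0.13333333)·178000/2062 = 37.795956.
Sum = 39.448971.
SE = √(39.448971) = 6.2808.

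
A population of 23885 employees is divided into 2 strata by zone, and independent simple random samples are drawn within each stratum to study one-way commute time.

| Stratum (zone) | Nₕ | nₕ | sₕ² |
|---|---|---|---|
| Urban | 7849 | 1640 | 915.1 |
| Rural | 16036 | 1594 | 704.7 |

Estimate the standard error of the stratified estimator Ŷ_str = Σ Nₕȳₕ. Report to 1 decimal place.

11383.3

Var(Ŷ_str) = Σₕ Nₕ²(1 − fₕ)sₕ²/nₕ.
Urban: 7849²·(1 − 1640/7849)·915.1/1640 = 2.7193224 × 10^7.
Rural: 16036²·(1 − 1594/16036)·704.7/1594 = 1.0238571 × 10^8.
Sum = 1.2957893 × 10^8.
SE = √(1.2957893 × 10^8) = 11383.3.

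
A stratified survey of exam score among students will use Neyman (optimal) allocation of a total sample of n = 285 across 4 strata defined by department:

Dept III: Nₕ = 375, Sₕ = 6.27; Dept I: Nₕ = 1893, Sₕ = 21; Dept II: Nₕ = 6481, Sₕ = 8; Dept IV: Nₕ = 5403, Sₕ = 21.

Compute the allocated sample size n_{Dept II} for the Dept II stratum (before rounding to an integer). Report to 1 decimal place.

71.2

Neyman allocation: nₕ = n·NₕSₕ / Σⱼ NⱼSⱼ.
Σ NⱼSⱼ = 375·6.27 + 1893·21 + 6481·8 + 5403·21 = 207415.25.
n_{Dept II} = 285·6481·8 / 207415.25 = 71.2.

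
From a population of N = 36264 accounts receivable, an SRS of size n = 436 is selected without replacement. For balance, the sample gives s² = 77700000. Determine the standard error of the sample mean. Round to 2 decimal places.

419.61

Under SRS without replacement, Var(ȳ) = (1 − f)·s²/n with f = n/N = 436/36264 = 0.01202294.
Var(ȳ) = (1 − 0.01202294)·77700000/436 = 0.98797706·178211.01 = 176068.39.
SE(ȳ) = √(176068.39) = 419.61.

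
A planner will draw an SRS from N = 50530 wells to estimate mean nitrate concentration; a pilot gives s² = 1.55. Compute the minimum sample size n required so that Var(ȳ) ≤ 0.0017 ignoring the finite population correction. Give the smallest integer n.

912

Without fpc, n₀ = s²/D = 1.55/0.0017 = 911.7647.
Rounding up, n = 912.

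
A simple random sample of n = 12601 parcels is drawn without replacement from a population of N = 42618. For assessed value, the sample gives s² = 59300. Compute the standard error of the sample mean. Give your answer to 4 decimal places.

1.8206

Under SRS without replacement, Var(ȳ) = (1 − f)·s²/n with f = n/N = 12601/42618 = 0.29567319.
Var(ȳ) = (1 − 0.29567319)·59300/12601 = 0.70432681·4.7059757 = 3.3145449.
SE(ȳ) = √(3.3145449) = 1.8206.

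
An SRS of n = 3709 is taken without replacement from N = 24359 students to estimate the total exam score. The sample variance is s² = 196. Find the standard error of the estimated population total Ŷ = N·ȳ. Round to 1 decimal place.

Var(Ŷ) = N²·Var(ȳ) = N²·(1 − n/N)·s²/n.
f = 3709/24359 = 0.15226405; Var(ȳ) = 0.84773595·196/3709 = 0.044798125.
Var(Ŷ) = 24359² · 0.044798125 = 2.6581455 × 10^7.
SE(Ŷ) = √(2.6581455 × 10^7) = 5155.7.

5155.7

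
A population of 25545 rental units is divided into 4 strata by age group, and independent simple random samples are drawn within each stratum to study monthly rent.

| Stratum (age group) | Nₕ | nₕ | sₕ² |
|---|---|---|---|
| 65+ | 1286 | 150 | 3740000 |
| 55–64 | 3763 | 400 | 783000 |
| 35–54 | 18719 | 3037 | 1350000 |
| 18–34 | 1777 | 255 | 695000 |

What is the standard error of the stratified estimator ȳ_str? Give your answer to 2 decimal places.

Var(ȳ_str) = Σₕ Wₕ²(1 − fₕ)sₕ²/nₕ with Wₕ = Nₕ/N, N = 25545.
65+: Wₕ = 0.05034253; term = 0.05034253²·(1 − 0.11664075)·3740000/150 = 55.819743.
55–64: Wₕ = 0.14730867; term = 0.14730867²·(1 − 0.10629817)·783000/400 = 37.962171.
35–54: Wₕ = 0.73278528; term = 0.73278528²·(1 − 0.16224157)·1350000/3037 = 199.96835.
18–34: Wₕ = 0.06956352; term = 0.06956352²·(1 − 0.14350028)·695000/255 = 11.296265.
Sum = 305.04653.
SE = √(305.04653) = 17.47.

17.47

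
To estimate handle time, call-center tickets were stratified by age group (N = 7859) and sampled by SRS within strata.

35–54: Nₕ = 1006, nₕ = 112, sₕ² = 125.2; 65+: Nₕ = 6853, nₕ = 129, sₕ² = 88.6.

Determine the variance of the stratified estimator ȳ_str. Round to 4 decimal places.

0.5287

Var(ȳ_str) = Σₕ Wₕ²(1 − fₕ)sₕ²/nₕ with Wₕ = Nₕ/N, N = 7859.
35–54: Wₕ = 0.12800611; term = 0.12800611²·(1 − 0.11133201)·125.2/112 = 0.016277482.
65+: Wₕ = 0.87199389; term = 0.87199389²·(1 − 0.01882387)·88.6/129 = 0.51241032.
Sum = 0.5286878.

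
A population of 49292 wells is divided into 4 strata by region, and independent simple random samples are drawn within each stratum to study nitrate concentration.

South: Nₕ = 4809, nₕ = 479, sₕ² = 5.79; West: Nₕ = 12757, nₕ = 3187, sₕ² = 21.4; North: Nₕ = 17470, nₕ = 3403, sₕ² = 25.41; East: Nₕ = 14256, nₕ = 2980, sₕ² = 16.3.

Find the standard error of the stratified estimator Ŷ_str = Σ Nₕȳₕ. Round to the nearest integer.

Var(Ŷ_str) = Σₕ Nₕ²(1 − fₕ)sₕ²/nₕ.
South: 4809²·(1 − 479/4809)·5.79/479 = 251701.45.
West: 12757²·(1 − 3187/12757)·21.4/3187 = 819770.34.
North: 17470²·(1 − 3403/17470)·25.41/3403 = 1.8350044 × 10^6.
East: 14256²·(1 − 2980/14256)·16.3/2980 = 879273.72.
Sum = 3.7857499 × 10^6.
SE = √(3.7857499 × 10^6) = 1946.

1946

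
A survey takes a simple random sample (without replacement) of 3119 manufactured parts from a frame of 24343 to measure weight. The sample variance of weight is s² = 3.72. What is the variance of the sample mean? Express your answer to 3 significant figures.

0.00104

Under SRS without replacement, Var(ȳ) = (1 − f)·s²/n with f = n/N = 3119/24343 = 0.12812718.
Var(ȳ) = (1 − 0.12812718)·3.72/3119 = 0.87187282·0.00119269 = 0.001039874.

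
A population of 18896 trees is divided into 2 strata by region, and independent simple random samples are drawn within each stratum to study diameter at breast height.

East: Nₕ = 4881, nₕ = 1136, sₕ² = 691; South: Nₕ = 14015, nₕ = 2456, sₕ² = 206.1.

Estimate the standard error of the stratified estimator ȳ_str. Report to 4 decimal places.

0.2631

Var(ȳ_str) = Σₕ Wₕ²(1 − fₕ)sₕ²/nₕ with Wₕ = Nₕ/N, N = 18896.
East: Wₕ = 0.25830864; term = 0.25830864²·(1 − 0.23273919)·691/1136 = 0.031140142.
South: Wₕ = 0.74169136; term = 0.74169136²·(1 − 0.17524081)·206.1/2456 = 0.038073538.
Sum = 0.06921368.
SE = √(0.06921368) = 0.2631.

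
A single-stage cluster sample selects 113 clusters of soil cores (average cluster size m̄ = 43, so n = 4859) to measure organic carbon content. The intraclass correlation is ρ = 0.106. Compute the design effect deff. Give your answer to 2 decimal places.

deff = 1 + (43 − 1)·0.106 = 1 + 4.452 = 5.452.

5.45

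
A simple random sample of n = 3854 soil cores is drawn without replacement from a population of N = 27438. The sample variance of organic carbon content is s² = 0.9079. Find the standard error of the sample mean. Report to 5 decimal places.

0.01423

Under SRS without replacement, Var(ȳ) = (1 − f)·s²/n with f = n/N = 3854/27438 = 0.14046213.
Var(ȳ) = (1 − 0.14046213)·0.9079/3854 = 0.85953787·2.3557343 × 10^-4 = 2.0248428 × 10^-4.
SE(ȳ) = √(2.0248428 × 10^-4) = 0.01423.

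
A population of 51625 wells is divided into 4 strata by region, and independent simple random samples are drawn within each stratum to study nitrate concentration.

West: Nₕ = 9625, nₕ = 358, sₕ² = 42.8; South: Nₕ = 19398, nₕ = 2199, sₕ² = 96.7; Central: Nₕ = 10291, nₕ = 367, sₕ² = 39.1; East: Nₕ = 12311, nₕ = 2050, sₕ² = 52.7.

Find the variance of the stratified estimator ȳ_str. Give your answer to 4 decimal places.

Var(ȳ_str) = Σₕ Wₕ²(1 − fₕ)sₕ²/nₕ with Wₕ = Nₕ/N, N = 51625.
West: Wₕ = 0.18644068; term = 0.18644068²·(1 − 0.03719481)·42.8/358 = 0.0040011102.
South: Wₕ = 0.37574818; term = 0.37574818²·(1 − 0.11336220)·96.7/2199 = 0.0055047965.
Central: Wₕ = 0.19934140; term = 0.19934140²·(1 − 0.03566223)·39.1/367 = 0.0040825818.
East: Wₕ = 0.23846973; term = 0.23846973²·(1 − 0.16651775)·52.7/2050 = 0.0012184835.
Sum = 0.014806972.

0.0148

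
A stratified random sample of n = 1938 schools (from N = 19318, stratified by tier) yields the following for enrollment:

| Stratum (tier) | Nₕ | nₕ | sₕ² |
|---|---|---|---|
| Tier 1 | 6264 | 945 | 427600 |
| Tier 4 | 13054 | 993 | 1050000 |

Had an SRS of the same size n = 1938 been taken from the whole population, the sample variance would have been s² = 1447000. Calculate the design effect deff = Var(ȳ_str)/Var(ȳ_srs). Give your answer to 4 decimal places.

Var(ȳ_str) = Σ Wₕ²(1−fₕ)sₕ²/nₕ with Wₕ = Nₕ/19318:
  Tier 1: (6264/19318)²·(1−945/6264)·427600/945 = 40.39832
  Tier 4: (13054/19318)²·(1−993/13054)·1050000/993 = 446.11071
  → Var(ȳ_str) = 486.50903.
Var(ȳ_srs) = (1 − 1938/19318)·1447000/1938 = 671.74179.
deff = 486.50903 / 671.74179 = 0.7243.

0.7243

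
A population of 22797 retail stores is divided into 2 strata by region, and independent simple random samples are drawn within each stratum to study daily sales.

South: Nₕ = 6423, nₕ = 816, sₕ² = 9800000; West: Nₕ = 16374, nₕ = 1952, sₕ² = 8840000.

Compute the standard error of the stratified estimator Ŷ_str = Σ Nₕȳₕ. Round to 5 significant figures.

1.2255 × 10^6

Var(Ŷ_str) = Σₕ Nₕ²(1 − fₕ)sₕ²/nₕ.
South: 6423²·(1 − 816/6423)·9800000/816 = 4.3251821 × 10^11.
West: 16374²·(1 − 1952/16374)·8840000/1952 = 1.0694309 × 10^12.
Sum = 1.5019491 × 10^12.
SE = √(1.5019491 × 10^12) = 1.2255 × 10^6.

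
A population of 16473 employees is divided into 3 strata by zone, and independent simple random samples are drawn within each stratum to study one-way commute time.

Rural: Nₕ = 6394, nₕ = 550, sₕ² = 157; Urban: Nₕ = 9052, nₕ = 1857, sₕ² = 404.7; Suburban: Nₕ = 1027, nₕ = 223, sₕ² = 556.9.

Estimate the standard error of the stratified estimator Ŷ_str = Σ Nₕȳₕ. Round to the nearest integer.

Var(Ŷ_str) = Σₕ Nₕ²(1 − fₕ)sₕ²/nₕ.
Rural: 6394²·(1 − 550/6394)·157/550 = 1.0666448 × 10^7.
Urban: 9052²·(1 − 1857/9052)·404.7/1857 = 1.4193733 × 10^7.
Suburban: 1027²·(1 − 223/1027)·556.9/223 = 2.0620484 × 10^6.
Sum = 2.6922229 × 10^7.
SE = √(2.6922229 × 10^7) = 5189.

5189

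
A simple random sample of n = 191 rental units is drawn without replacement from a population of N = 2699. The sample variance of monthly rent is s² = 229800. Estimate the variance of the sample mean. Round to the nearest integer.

1118

Under SRS without replacement, Var(ȳ) = (1 − f)·s²/n with f = n/N = 191/2699 = 0.07076695.
Var(ȳ) = (1 − 0.07076695)·229800/191 = 0.92923305·1203.1414 = 1117.9987.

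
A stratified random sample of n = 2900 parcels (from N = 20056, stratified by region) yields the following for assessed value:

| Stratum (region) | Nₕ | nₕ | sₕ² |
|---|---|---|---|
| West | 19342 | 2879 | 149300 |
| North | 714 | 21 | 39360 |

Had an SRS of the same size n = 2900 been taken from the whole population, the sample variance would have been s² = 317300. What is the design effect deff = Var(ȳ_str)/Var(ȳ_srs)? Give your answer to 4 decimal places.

0.4633

Var(ȳ_str) = Σ Wₕ²(1−fₕ)sₕ²/nₕ with Wₕ = Nₕ/20056:
  West: (19342/20056)²·(1−2879/19342)·149300/2879 = 41.052523
  North: (714/20056)²·(1−21/714)·39360/21 = 2.3055715
  → Var(ȳ_str) = 43.358095.
Var(ȳ_srs) = (1 − 2900/20056)·317300/2900 = 93.593091.
deff = 43.358095 / 93.593091 = 0.4633.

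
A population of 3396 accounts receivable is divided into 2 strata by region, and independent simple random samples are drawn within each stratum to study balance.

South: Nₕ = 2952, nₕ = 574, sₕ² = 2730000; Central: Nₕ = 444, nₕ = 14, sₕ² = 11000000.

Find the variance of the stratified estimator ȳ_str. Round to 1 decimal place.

15902.1

Var(ȳ_str) = Σₕ Wₕ²(1 − fₕ)sₕ²/nₕ with Wₕ = Nₕ/N, N = 3396.
South: Wₕ = 0.86925795; term = 0.86925795²·(1 − 0.19444444)·2730000/574 = 2894.9668.
Central: Wₕ = 0.13074205; term = 0.13074205²·(1 − 0.03153153)·11000000/14 = 13007.107.
Sum = 15902.074.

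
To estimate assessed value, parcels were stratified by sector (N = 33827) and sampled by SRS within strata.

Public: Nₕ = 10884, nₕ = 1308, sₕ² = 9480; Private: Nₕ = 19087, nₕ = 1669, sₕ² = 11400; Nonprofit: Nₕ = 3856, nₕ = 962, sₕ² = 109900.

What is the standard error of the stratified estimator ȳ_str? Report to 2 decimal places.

Var(ȳ_str) = Σₕ Wₕ²(1 − fₕ)sₕ²/nₕ with Wₕ = Nₕ/N, N = 33827.
Public: Wₕ = 0.32175481; term = 0.32175481²·(1 − 0.12017641)·9480/1308 = 0.66015558.
Private: Wₕ = 0.56425341; term = 0.56425341²·(1 − 0.08744171)·11400/1669 = 1.9845293.
Nonprofit: Wₕ = 0.11399178; term = 0.11399178²·(1 − 0.24948133)·109900/962 = 1.114118.
Sum = 3.7588029.
SE = √(3.7588029) = 1.94.

1.94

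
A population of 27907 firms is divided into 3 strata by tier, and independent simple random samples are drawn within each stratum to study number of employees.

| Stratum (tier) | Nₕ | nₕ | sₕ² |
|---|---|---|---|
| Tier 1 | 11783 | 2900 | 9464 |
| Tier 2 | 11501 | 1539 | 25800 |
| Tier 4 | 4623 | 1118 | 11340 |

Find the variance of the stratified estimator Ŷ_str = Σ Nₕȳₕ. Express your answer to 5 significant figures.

2.4267 × 10^9

Var(Ŷ_str) = Σₕ Nₕ²(1 − fₕ)sₕ²/nₕ.
Tier 1: 11783²·(1 − 2900/11783)·9464/2900 = 3.4157987 × 10^8.
Tier 2: 11501²·(1 − 1539/11501)·25800/1539 = 1.9207163 × 10^9.
Tier 4: 4623²·(1 − 1118/4623)·11340/1118 = 1.6435509 × 10^8.
Sum = 2.4266513 × 10^9.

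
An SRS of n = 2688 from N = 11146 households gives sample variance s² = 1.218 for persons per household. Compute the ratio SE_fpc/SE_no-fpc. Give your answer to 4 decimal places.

0.8711

f = n/N = 2688/11146 = 0.24116275.
SE_no-fpc = √(s²/n) = 0.021286733; SE_fpc = √((1−f)s²/n) = 0.018543142.
Ratio = √(1−f) = 0.87111265.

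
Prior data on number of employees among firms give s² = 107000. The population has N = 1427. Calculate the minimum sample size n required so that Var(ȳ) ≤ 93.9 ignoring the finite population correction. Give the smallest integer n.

Without fpc, n₀ = s²/D = 107000/93.9 = 1139.5101.
Rounding up, n = 1140.

1140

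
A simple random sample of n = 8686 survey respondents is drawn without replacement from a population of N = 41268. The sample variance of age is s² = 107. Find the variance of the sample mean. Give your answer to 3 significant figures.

0.00973

Under SRS without replacement, Var(ȳ) = (1 − f)·s²/n with f = n/N = 8686/41268 = 0.21047785.
Var(ȳ) = (1 − 0.21047785)·107/8686 = 0.78952215·0.012318674 = 0.0097258657.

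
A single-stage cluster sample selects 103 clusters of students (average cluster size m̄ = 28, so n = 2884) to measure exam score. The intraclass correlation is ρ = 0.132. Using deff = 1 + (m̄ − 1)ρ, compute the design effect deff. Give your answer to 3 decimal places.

deff = 1 + (28 − 1)·0.132 = 1 + 3.564 = 4.564.

4.564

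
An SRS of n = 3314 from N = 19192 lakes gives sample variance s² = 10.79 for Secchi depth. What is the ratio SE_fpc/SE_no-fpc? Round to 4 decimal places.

f = n/N = 3314/19192 = 0.17267612.
SE_no-fpc = √(s²/n) = 0.057060355; SE_fpc = √((1−f)s²/n) = 0.051900585.
Ratio = √(1−f) = 0.90957346.

0.9096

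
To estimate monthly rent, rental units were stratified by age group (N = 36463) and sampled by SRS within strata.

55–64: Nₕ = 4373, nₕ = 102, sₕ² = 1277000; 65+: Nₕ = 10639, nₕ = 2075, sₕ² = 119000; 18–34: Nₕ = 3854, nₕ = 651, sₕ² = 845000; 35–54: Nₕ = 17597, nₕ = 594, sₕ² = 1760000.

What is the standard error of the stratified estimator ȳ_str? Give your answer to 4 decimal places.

29.3025

Var(ȳ_str) = Σₕ Wₕ²(1 − fₕ)sₕ²/nₕ with Wₕ = Nₕ/N, N = 36463.
55–64: Wₕ = 0.11992979; term = 0.11992979²·(1 − 0.02332495)·1277000/102 = 175.8713.
65+: Wₕ = 0.29177522; term = 0.29177522²·(1 − 0.19503713)·119000/2075 = 3.9300813.
18–34: Wₕ = 0.10569619; term = 0.10569619²·(1 − 0.16891541)·845000/651 = 12.051458.
35–54: Wₕ = 0.48259880; term = 0.48259880²·(1 − 0.03375575)·1760000/594 = 666.78469.
Sum = 858.63753.
SE = √(858.63753) = 29.3025.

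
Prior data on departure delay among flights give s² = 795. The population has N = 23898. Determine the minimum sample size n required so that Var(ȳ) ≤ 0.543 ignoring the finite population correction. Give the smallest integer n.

1465

Without fpc, n₀ = s²/D = 795/0.543 = 1464.0884.
Rounding up, n = 1465.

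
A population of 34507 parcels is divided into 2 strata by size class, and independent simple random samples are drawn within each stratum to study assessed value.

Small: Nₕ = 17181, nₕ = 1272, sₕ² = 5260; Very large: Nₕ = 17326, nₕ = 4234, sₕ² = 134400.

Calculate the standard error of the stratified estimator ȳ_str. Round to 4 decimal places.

2.6450

Var(ȳ_str) = Σₕ Wₕ²(1 − fₕ)sₕ²/nₕ with Wₕ = Nₕ/N, N = 34507.
Small: Wₕ = 0.49789898; term = 0.49789898²·(1 − 0.07403527)·5260/1272 = 0.94923894.
Very large: Wₕ = 0.50210102; term = 0.50210102²·(1 − 0.24437262)·134400/4234 = 6.046977.
Sum = 6.9962159.
SE = √(6.9962159) = 2.6450.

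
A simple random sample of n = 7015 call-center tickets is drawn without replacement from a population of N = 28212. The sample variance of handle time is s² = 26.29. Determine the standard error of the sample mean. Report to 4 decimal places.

0.0531

Under SRS without replacement, Var(ȳ) = (1 − f)·s²/n with f = n/N = 7015/28212 = 0.24865306.
Var(ȳ) = (1 − 0.24865306)·26.29/7015 = 0.75134694·0.0037476835 = 0.0028158106.
SE(ȳ) = √(0.0028158106) = 0.0531.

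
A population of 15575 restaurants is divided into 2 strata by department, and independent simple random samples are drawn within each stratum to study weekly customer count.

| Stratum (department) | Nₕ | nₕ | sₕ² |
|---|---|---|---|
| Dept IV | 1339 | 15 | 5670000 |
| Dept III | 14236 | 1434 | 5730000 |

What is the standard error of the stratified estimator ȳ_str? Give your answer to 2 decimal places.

75.92

Var(ȳ_str) = Σₕ Wₕ²(1 − fₕ)sₕ²/nₕ with Wₕ = Nₕ/N, N = 15575.
Dept IV: Wₕ = 0.08597111; term = 0.08597111²·(1 − 0.01120239)·5670000/15 = 2762.5125.
Dept III: Wₕ = 0.91402889; term = 0.91402889²·(1 − 0.10073054)·5730000/1434 = 3002.0309.
Sum = 5764.5434.
SE = √(5764.5434) = 75.92.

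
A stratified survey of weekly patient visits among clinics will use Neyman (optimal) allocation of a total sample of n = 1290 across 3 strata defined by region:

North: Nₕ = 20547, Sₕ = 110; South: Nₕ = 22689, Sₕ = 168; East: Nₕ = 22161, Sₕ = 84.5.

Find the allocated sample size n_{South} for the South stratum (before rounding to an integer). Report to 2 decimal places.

Neyman allocation: nₕ = n·NₕSₕ / Σⱼ NⱼSⱼ.
Σ NⱼSⱼ = 20547·110 + 22689·168 + 22161·84.5 = 7.9445265 × 10^6.
n_{South} = 1290·22689·168 / (7.9445265 × 10^6) = 618.94.

618.94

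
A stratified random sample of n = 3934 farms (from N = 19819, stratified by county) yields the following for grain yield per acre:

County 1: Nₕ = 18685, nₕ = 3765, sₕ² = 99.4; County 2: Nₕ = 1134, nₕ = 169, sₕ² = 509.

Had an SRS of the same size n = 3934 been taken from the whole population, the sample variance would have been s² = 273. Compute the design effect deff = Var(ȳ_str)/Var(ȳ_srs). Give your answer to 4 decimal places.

Var(ȳ_str) = Σ Wₕ²(1−fₕ)sₕ²/nₕ with Wₕ = Nₕ/19819:
  County 1: (18685/19819)²·(1−3765/18685)·99.4/3765 = 0.018737854
  County 2: (1134/19819)²·(1−169/1134)·509/169 = 0.0083908889
  → Var(ȳ_str) = 0.027128743.
Var(ȳ_srs) = (1 − 3934/19819)·273/3934 = 0.055620357.
deff = 0.027128743 / 0.055620357 = 0.4877.

0.4877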